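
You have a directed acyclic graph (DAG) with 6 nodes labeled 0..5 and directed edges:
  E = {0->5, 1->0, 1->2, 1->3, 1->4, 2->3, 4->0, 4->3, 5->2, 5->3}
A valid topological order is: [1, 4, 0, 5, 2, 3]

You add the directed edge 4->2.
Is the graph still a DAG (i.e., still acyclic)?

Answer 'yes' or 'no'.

Answer: yes

Derivation:
Given toposort: [1, 4, 0, 5, 2, 3]
Position of 4: index 1; position of 2: index 4
New edge 4->2: forward
Forward edge: respects the existing order. Still a DAG, same toposort still valid.
Still a DAG? yes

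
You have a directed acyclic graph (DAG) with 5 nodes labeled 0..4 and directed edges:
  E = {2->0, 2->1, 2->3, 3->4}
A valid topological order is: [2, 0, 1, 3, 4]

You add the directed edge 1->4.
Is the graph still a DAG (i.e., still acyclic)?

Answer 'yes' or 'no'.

Answer: yes

Derivation:
Given toposort: [2, 0, 1, 3, 4]
Position of 1: index 2; position of 4: index 4
New edge 1->4: forward
Forward edge: respects the existing order. Still a DAG, same toposort still valid.
Still a DAG? yes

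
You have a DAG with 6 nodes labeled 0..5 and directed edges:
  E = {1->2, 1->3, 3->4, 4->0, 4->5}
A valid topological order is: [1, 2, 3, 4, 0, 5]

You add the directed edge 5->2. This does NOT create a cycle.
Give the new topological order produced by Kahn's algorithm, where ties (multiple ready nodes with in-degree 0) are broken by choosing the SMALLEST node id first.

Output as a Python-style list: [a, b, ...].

Answer: [1, 3, 4, 0, 5, 2]

Derivation:
Old toposort: [1, 2, 3, 4, 0, 5]
Added edge: 5->2
Position of 5 (5) > position of 2 (1). Must reorder: 5 must now come before 2.
Run Kahn's algorithm (break ties by smallest node id):
  initial in-degrees: [1, 0, 2, 1, 1, 1]
  ready (indeg=0): [1]
  pop 1: indeg[2]->1; indeg[3]->0 | ready=[3] | order so far=[1]
  pop 3: indeg[4]->0 | ready=[4] | order so far=[1, 3]
  pop 4: indeg[0]->0; indeg[5]->0 | ready=[0, 5] | order so far=[1, 3, 4]
  pop 0: no out-edges | ready=[5] | order so far=[1, 3, 4, 0]
  pop 5: indeg[2]->0 | ready=[2] | order so far=[1, 3, 4, 0, 5]
  pop 2: no out-edges | ready=[] | order so far=[1, 3, 4, 0, 5, 2]
  Result: [1, 3, 4, 0, 5, 2]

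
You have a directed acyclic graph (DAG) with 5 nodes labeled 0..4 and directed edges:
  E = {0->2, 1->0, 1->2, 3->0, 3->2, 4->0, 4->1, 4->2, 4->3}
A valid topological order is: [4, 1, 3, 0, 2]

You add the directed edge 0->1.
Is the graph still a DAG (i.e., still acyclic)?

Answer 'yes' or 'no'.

Given toposort: [4, 1, 3, 0, 2]
Position of 0: index 3; position of 1: index 1
New edge 0->1: backward (u after v in old order)
Backward edge: old toposort is now invalid. Check if this creates a cycle.
Does 1 already reach 0? Reachable from 1: [0, 1, 2]. YES -> cycle!
Still a DAG? no

Answer: no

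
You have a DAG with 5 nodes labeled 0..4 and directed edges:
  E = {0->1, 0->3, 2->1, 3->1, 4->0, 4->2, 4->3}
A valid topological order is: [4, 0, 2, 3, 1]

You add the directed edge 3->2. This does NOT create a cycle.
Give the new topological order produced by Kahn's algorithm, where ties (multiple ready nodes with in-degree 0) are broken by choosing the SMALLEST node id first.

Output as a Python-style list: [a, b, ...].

Answer: [4, 0, 3, 2, 1]

Derivation:
Old toposort: [4, 0, 2, 3, 1]
Added edge: 3->2
Position of 3 (3) > position of 2 (2). Must reorder: 3 must now come before 2.
Run Kahn's algorithm (break ties by smallest node id):
  initial in-degrees: [1, 3, 2, 2, 0]
  ready (indeg=0): [4]
  pop 4: indeg[0]->0; indeg[2]->1; indeg[3]->1 | ready=[0] | order so far=[4]
  pop 0: indeg[1]->2; indeg[3]->0 | ready=[3] | order so far=[4, 0]
  pop 3: indeg[1]->1; indeg[2]->0 | ready=[2] | order so far=[4, 0, 3]
  pop 2: indeg[1]->0 | ready=[1] | order so far=[4, 0, 3, 2]
  pop 1: no out-edges | ready=[] | order so far=[4, 0, 3, 2, 1]
  Result: [4, 0, 3, 2, 1]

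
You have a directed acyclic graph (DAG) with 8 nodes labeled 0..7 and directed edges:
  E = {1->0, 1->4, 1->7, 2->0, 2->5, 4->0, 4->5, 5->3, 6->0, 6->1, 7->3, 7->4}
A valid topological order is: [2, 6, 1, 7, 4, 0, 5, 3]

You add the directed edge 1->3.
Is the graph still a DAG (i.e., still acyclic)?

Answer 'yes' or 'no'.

Answer: yes

Derivation:
Given toposort: [2, 6, 1, 7, 4, 0, 5, 3]
Position of 1: index 2; position of 3: index 7
New edge 1->3: forward
Forward edge: respects the existing order. Still a DAG, same toposort still valid.
Still a DAG? yes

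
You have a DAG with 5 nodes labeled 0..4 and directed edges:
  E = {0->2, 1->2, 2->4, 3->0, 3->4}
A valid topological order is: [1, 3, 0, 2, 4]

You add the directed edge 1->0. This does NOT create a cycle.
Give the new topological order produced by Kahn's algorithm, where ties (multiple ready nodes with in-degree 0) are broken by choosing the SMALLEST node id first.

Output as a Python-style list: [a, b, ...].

Answer: [1, 3, 0, 2, 4]

Derivation:
Old toposort: [1, 3, 0, 2, 4]
Added edge: 1->0
Position of 1 (0) < position of 0 (2). Old order still valid.
Run Kahn's algorithm (break ties by smallest node id):
  initial in-degrees: [2, 0, 2, 0, 2]
  ready (indeg=0): [1, 3]
  pop 1: indeg[0]->1; indeg[2]->1 | ready=[3] | order so far=[1]
  pop 3: indeg[0]->0; indeg[4]->1 | ready=[0] | order so far=[1, 3]
  pop 0: indeg[2]->0 | ready=[2] | order so far=[1, 3, 0]
  pop 2: indeg[4]->0 | ready=[4] | order so far=[1, 3, 0, 2]
  pop 4: no out-edges | ready=[] | order so far=[1, 3, 0, 2, 4]
  Result: [1, 3, 0, 2, 4]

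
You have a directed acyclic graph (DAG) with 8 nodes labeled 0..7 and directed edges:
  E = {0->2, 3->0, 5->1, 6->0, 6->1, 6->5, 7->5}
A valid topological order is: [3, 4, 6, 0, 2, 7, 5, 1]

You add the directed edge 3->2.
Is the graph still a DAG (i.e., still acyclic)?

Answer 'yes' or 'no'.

Given toposort: [3, 4, 6, 0, 2, 7, 5, 1]
Position of 3: index 0; position of 2: index 4
New edge 3->2: forward
Forward edge: respects the existing order. Still a DAG, same toposort still valid.
Still a DAG? yes

Answer: yes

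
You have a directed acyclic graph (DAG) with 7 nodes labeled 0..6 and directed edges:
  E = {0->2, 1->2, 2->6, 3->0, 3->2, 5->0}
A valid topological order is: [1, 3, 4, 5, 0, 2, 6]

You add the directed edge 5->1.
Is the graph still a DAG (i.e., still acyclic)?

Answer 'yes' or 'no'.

Answer: yes

Derivation:
Given toposort: [1, 3, 4, 5, 0, 2, 6]
Position of 5: index 3; position of 1: index 0
New edge 5->1: backward (u after v in old order)
Backward edge: old toposort is now invalid. Check if this creates a cycle.
Does 1 already reach 5? Reachable from 1: [1, 2, 6]. NO -> still a DAG (reorder needed).
Still a DAG? yes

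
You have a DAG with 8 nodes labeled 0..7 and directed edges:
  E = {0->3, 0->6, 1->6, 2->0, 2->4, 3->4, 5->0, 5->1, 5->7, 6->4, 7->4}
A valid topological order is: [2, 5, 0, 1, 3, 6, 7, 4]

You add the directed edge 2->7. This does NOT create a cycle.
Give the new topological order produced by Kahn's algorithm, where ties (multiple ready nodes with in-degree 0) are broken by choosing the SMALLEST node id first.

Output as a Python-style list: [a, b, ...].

Old toposort: [2, 5, 0, 1, 3, 6, 7, 4]
Added edge: 2->7
Position of 2 (0) < position of 7 (6). Old order still valid.
Run Kahn's algorithm (break ties by smallest node id):
  initial in-degrees: [2, 1, 0, 1, 4, 0, 2, 2]
  ready (indeg=0): [2, 5]
  pop 2: indeg[0]->1; indeg[4]->3; indeg[7]->1 | ready=[5] | order so far=[2]
  pop 5: indeg[0]->0; indeg[1]->0; indeg[7]->0 | ready=[0, 1, 7] | order so far=[2, 5]
  pop 0: indeg[3]->0; indeg[6]->1 | ready=[1, 3, 7] | order so far=[2, 5, 0]
  pop 1: indeg[6]->0 | ready=[3, 6, 7] | order so far=[2, 5, 0, 1]
  pop 3: indeg[4]->2 | ready=[6, 7] | order so far=[2, 5, 0, 1, 3]
  pop 6: indeg[4]->1 | ready=[7] | order so far=[2, 5, 0, 1, 3, 6]
  pop 7: indeg[4]->0 | ready=[4] | order so far=[2, 5, 0, 1, 3, 6, 7]
  pop 4: no out-edges | ready=[] | order so far=[2, 5, 0, 1, 3, 6, 7, 4]
  Result: [2, 5, 0, 1, 3, 6, 7, 4]

Answer: [2, 5, 0, 1, 3, 6, 7, 4]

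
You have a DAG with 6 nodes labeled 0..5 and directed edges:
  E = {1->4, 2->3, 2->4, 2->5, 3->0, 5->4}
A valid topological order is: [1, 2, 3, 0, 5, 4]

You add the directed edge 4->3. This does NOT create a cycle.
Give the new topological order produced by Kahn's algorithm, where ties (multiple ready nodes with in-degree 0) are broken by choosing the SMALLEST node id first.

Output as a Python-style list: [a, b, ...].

Answer: [1, 2, 5, 4, 3, 0]

Derivation:
Old toposort: [1, 2, 3, 0, 5, 4]
Added edge: 4->3
Position of 4 (5) > position of 3 (2). Must reorder: 4 must now come before 3.
Run Kahn's algorithm (break ties by smallest node id):
  initial in-degrees: [1, 0, 0, 2, 3, 1]
  ready (indeg=0): [1, 2]
  pop 1: indeg[4]->2 | ready=[2] | order so far=[1]
  pop 2: indeg[3]->1; indeg[4]->1; indeg[5]->0 | ready=[5] | order so far=[1, 2]
  pop 5: indeg[4]->0 | ready=[4] | order so far=[1, 2, 5]
  pop 4: indeg[3]->0 | ready=[3] | order so far=[1, 2, 5, 4]
  pop 3: indeg[0]->0 | ready=[0] | order so far=[1, 2, 5, 4, 3]
  pop 0: no out-edges | ready=[] | order so far=[1, 2, 5, 4, 3, 0]
  Result: [1, 2, 5, 4, 3, 0]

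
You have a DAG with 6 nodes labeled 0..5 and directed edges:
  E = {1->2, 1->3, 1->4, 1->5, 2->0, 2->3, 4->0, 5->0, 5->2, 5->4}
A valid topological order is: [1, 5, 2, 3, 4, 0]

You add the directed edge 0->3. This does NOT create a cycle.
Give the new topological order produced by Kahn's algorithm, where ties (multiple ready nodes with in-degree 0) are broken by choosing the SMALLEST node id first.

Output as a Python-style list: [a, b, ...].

Old toposort: [1, 5, 2, 3, 4, 0]
Added edge: 0->3
Position of 0 (5) > position of 3 (3). Must reorder: 0 must now come before 3.
Run Kahn's algorithm (break ties by smallest node id):
  initial in-degrees: [3, 0, 2, 3, 2, 1]
  ready (indeg=0): [1]
  pop 1: indeg[2]->1; indeg[3]->2; indeg[4]->1; indeg[5]->0 | ready=[5] | order so far=[1]
  pop 5: indeg[0]->2; indeg[2]->0; indeg[4]->0 | ready=[2, 4] | order so far=[1, 5]
  pop 2: indeg[0]->1; indeg[3]->1 | ready=[4] | order so far=[1, 5, 2]
  pop 4: indeg[0]->0 | ready=[0] | order so far=[1, 5, 2, 4]
  pop 0: indeg[3]->0 | ready=[3] | order so far=[1, 5, 2, 4, 0]
  pop 3: no out-edges | ready=[] | order so far=[1, 5, 2, 4, 0, 3]
  Result: [1, 5, 2, 4, 0, 3]

Answer: [1, 5, 2, 4, 0, 3]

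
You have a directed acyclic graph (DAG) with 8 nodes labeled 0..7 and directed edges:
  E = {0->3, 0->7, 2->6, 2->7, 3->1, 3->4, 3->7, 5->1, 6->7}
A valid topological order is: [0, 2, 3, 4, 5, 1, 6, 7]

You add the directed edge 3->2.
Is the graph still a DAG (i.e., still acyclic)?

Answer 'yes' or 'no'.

Answer: yes

Derivation:
Given toposort: [0, 2, 3, 4, 5, 1, 6, 7]
Position of 3: index 2; position of 2: index 1
New edge 3->2: backward (u after v in old order)
Backward edge: old toposort is now invalid. Check if this creates a cycle.
Does 2 already reach 3? Reachable from 2: [2, 6, 7]. NO -> still a DAG (reorder needed).
Still a DAG? yes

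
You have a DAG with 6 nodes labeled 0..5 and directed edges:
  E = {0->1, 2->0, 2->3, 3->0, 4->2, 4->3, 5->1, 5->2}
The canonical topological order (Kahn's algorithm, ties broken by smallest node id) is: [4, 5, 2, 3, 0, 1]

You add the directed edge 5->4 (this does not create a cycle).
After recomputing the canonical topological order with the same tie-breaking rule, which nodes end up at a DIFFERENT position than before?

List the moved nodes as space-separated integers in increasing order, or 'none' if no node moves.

Answer: 4 5

Derivation:
Old toposort: [4, 5, 2, 3, 0, 1]
Added edge 5->4
Recompute Kahn (smallest-id tiebreak):
  initial in-degrees: [2, 2, 2, 2, 1, 0]
  ready (indeg=0): [5]
  pop 5: indeg[1]->1; indeg[2]->1; indeg[4]->0 | ready=[4] | order so far=[5]
  pop 4: indeg[2]->0; indeg[3]->1 | ready=[2] | order so far=[5, 4]
  pop 2: indeg[0]->1; indeg[3]->0 | ready=[3] | order so far=[5, 4, 2]
  pop 3: indeg[0]->0 | ready=[0] | order so far=[5, 4, 2, 3]
  pop 0: indeg[1]->0 | ready=[1] | order so far=[5, 4, 2, 3, 0]
  pop 1: no out-edges | ready=[] | order so far=[5, 4, 2, 3, 0, 1]
New canonical toposort: [5, 4, 2, 3, 0, 1]
Compare positions:
  Node 0: index 4 -> 4 (same)
  Node 1: index 5 -> 5 (same)
  Node 2: index 2 -> 2 (same)
  Node 3: index 3 -> 3 (same)
  Node 4: index 0 -> 1 (moved)
  Node 5: index 1 -> 0 (moved)
Nodes that changed position: 4 5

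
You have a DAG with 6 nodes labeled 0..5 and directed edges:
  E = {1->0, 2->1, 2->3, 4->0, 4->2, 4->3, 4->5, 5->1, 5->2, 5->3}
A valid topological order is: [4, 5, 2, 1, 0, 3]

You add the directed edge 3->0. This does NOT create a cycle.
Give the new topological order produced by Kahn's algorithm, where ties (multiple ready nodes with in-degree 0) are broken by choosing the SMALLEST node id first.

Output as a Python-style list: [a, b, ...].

Answer: [4, 5, 2, 1, 3, 0]

Derivation:
Old toposort: [4, 5, 2, 1, 0, 3]
Added edge: 3->0
Position of 3 (5) > position of 0 (4). Must reorder: 3 must now come before 0.
Run Kahn's algorithm (break ties by smallest node id):
  initial in-degrees: [3, 2, 2, 3, 0, 1]
  ready (indeg=0): [4]
  pop 4: indeg[0]->2; indeg[2]->1; indeg[3]->2; indeg[5]->0 | ready=[5] | order so far=[4]
  pop 5: indeg[1]->1; indeg[2]->0; indeg[3]->1 | ready=[2] | order so far=[4, 5]
  pop 2: indeg[1]->0; indeg[3]->0 | ready=[1, 3] | order so far=[4, 5, 2]
  pop 1: indeg[0]->1 | ready=[3] | order so far=[4, 5, 2, 1]
  pop 3: indeg[0]->0 | ready=[0] | order so far=[4, 5, 2, 1, 3]
  pop 0: no out-edges | ready=[] | order so far=[4, 5, 2, 1, 3, 0]
  Result: [4, 5, 2, 1, 3, 0]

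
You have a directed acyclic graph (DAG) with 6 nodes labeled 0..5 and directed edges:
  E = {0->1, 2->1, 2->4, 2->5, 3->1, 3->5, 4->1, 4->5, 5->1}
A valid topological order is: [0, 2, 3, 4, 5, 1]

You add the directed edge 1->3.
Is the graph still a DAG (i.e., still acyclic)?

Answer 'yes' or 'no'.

Answer: no

Derivation:
Given toposort: [0, 2, 3, 4, 5, 1]
Position of 1: index 5; position of 3: index 2
New edge 1->3: backward (u after v in old order)
Backward edge: old toposort is now invalid. Check if this creates a cycle.
Does 3 already reach 1? Reachable from 3: [1, 3, 5]. YES -> cycle!
Still a DAG? no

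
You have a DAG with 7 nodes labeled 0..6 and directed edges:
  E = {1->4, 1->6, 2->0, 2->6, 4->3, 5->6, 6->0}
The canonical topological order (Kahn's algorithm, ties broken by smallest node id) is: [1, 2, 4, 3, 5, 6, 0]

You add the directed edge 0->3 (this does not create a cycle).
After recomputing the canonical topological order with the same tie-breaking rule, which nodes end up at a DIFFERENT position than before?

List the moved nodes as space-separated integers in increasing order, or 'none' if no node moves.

Old toposort: [1, 2, 4, 3, 5, 6, 0]
Added edge 0->3
Recompute Kahn (smallest-id tiebreak):
  initial in-degrees: [2, 0, 0, 2, 1, 0, 3]
  ready (indeg=0): [1, 2, 5]
  pop 1: indeg[4]->0; indeg[6]->2 | ready=[2, 4, 5] | order so far=[1]
  pop 2: indeg[0]->1; indeg[6]->1 | ready=[4, 5] | order so far=[1, 2]
  pop 4: indeg[3]->1 | ready=[5] | order so far=[1, 2, 4]
  pop 5: indeg[6]->0 | ready=[6] | order so far=[1, 2, 4, 5]
  pop 6: indeg[0]->0 | ready=[0] | order so far=[1, 2, 4, 5, 6]
  pop 0: indeg[3]->0 | ready=[3] | order so far=[1, 2, 4, 5, 6, 0]
  pop 3: no out-edges | ready=[] | order so far=[1, 2, 4, 5, 6, 0, 3]
New canonical toposort: [1, 2, 4, 5, 6, 0, 3]
Compare positions:
  Node 0: index 6 -> 5 (moved)
  Node 1: index 0 -> 0 (same)
  Node 2: index 1 -> 1 (same)
  Node 3: index 3 -> 6 (moved)
  Node 4: index 2 -> 2 (same)
  Node 5: index 4 -> 3 (moved)
  Node 6: index 5 -> 4 (moved)
Nodes that changed position: 0 3 5 6

Answer: 0 3 5 6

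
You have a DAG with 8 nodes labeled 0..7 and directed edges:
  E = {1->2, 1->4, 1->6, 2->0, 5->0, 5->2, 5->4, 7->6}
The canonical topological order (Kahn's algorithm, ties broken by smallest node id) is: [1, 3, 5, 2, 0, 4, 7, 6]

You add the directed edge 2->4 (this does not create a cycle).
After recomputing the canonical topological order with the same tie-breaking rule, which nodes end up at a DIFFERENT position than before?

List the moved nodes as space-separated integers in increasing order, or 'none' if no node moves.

Answer: none

Derivation:
Old toposort: [1, 3, 5, 2, 0, 4, 7, 6]
Added edge 2->4
Recompute Kahn (smallest-id tiebreak):
  initial in-degrees: [2, 0, 2, 0, 3, 0, 2, 0]
  ready (indeg=0): [1, 3, 5, 7]
  pop 1: indeg[2]->1; indeg[4]->2; indeg[6]->1 | ready=[3, 5, 7] | order so far=[1]
  pop 3: no out-edges | ready=[5, 7] | order so far=[1, 3]
  pop 5: indeg[0]->1; indeg[2]->0; indeg[4]->1 | ready=[2, 7] | order so far=[1, 3, 5]
  pop 2: indeg[0]->0; indeg[4]->0 | ready=[0, 4, 7] | order so far=[1, 3, 5, 2]
  pop 0: no out-edges | ready=[4, 7] | order so far=[1, 3, 5, 2, 0]
  pop 4: no out-edges | ready=[7] | order so far=[1, 3, 5, 2, 0, 4]
  pop 7: indeg[6]->0 | ready=[6] | order so far=[1, 3, 5, 2, 0, 4, 7]
  pop 6: no out-edges | ready=[] | order so far=[1, 3, 5, 2, 0, 4, 7, 6]
New canonical toposort: [1, 3, 5, 2, 0, 4, 7, 6]
Compare positions:
  Node 0: index 4 -> 4 (same)
  Node 1: index 0 -> 0 (same)
  Node 2: index 3 -> 3 (same)
  Node 3: index 1 -> 1 (same)
  Node 4: index 5 -> 5 (same)
  Node 5: index 2 -> 2 (same)
  Node 6: index 7 -> 7 (same)
  Node 7: index 6 -> 6 (same)
Nodes that changed position: none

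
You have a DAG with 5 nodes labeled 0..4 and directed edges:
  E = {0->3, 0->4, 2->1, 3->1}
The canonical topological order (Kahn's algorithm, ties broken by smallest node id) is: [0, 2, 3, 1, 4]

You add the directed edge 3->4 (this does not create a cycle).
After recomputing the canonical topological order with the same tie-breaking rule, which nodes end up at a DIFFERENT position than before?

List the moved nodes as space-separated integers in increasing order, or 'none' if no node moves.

Answer: none

Derivation:
Old toposort: [0, 2, 3, 1, 4]
Added edge 3->4
Recompute Kahn (smallest-id tiebreak):
  initial in-degrees: [0, 2, 0, 1, 2]
  ready (indeg=0): [0, 2]
  pop 0: indeg[3]->0; indeg[4]->1 | ready=[2, 3] | order so far=[0]
  pop 2: indeg[1]->1 | ready=[3] | order so far=[0, 2]
  pop 3: indeg[1]->0; indeg[4]->0 | ready=[1, 4] | order so far=[0, 2, 3]
  pop 1: no out-edges | ready=[4] | order so far=[0, 2, 3, 1]
  pop 4: no out-edges | ready=[] | order so far=[0, 2, 3, 1, 4]
New canonical toposort: [0, 2, 3, 1, 4]
Compare positions:
  Node 0: index 0 -> 0 (same)
  Node 1: index 3 -> 3 (same)
  Node 2: index 1 -> 1 (same)
  Node 3: index 2 -> 2 (same)
  Node 4: index 4 -> 4 (same)
Nodes that changed position: none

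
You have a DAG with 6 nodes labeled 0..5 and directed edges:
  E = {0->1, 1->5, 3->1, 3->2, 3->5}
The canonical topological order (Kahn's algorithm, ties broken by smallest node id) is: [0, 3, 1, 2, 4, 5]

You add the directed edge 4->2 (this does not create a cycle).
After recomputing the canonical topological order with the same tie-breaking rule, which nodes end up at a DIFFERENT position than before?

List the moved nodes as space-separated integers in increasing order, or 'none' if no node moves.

Old toposort: [0, 3, 1, 2, 4, 5]
Added edge 4->2
Recompute Kahn (smallest-id tiebreak):
  initial in-degrees: [0, 2, 2, 0, 0, 2]
  ready (indeg=0): [0, 3, 4]
  pop 0: indeg[1]->1 | ready=[3, 4] | order so far=[0]
  pop 3: indeg[1]->0; indeg[2]->1; indeg[5]->1 | ready=[1, 4] | order so far=[0, 3]
  pop 1: indeg[5]->0 | ready=[4, 5] | order so far=[0, 3, 1]
  pop 4: indeg[2]->0 | ready=[2, 5] | order so far=[0, 3, 1, 4]
  pop 2: no out-edges | ready=[5] | order so far=[0, 3, 1, 4, 2]
  pop 5: no out-edges | ready=[] | order so far=[0, 3, 1, 4, 2, 5]
New canonical toposort: [0, 3, 1, 4, 2, 5]
Compare positions:
  Node 0: index 0 -> 0 (same)
  Node 1: index 2 -> 2 (same)
  Node 2: index 3 -> 4 (moved)
  Node 3: index 1 -> 1 (same)
  Node 4: index 4 -> 3 (moved)
  Node 5: index 5 -> 5 (same)
Nodes that changed position: 2 4

Answer: 2 4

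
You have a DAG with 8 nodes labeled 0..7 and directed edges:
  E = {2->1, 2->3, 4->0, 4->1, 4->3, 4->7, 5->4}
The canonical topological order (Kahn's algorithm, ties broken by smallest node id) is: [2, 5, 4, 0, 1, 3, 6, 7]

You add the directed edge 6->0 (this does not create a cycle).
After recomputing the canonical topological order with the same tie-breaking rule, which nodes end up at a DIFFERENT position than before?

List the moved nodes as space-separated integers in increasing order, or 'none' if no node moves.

Answer: 0 1 3 6

Derivation:
Old toposort: [2, 5, 4, 0, 1, 3, 6, 7]
Added edge 6->0
Recompute Kahn (smallest-id tiebreak):
  initial in-degrees: [2, 2, 0, 2, 1, 0, 0, 1]
  ready (indeg=0): [2, 5, 6]
  pop 2: indeg[1]->1; indeg[3]->1 | ready=[5, 6] | order so far=[2]
  pop 5: indeg[4]->0 | ready=[4, 6] | order so far=[2, 5]
  pop 4: indeg[0]->1; indeg[1]->0; indeg[3]->0; indeg[7]->0 | ready=[1, 3, 6, 7] | order so far=[2, 5, 4]
  pop 1: no out-edges | ready=[3, 6, 7] | order so far=[2, 5, 4, 1]
  pop 3: no out-edges | ready=[6, 7] | order so far=[2, 5, 4, 1, 3]
  pop 6: indeg[0]->0 | ready=[0, 7] | order so far=[2, 5, 4, 1, 3, 6]
  pop 0: no out-edges | ready=[7] | order so far=[2, 5, 4, 1, 3, 6, 0]
  pop 7: no out-edges | ready=[] | order so far=[2, 5, 4, 1, 3, 6, 0, 7]
New canonical toposort: [2, 5, 4, 1, 3, 6, 0, 7]
Compare positions:
  Node 0: index 3 -> 6 (moved)
  Node 1: index 4 -> 3 (moved)
  Node 2: index 0 -> 0 (same)
  Node 3: index 5 -> 4 (moved)
  Node 4: index 2 -> 2 (same)
  Node 5: index 1 -> 1 (same)
  Node 6: index 6 -> 5 (moved)
  Node 7: index 7 -> 7 (same)
Nodes that changed position: 0 1 3 6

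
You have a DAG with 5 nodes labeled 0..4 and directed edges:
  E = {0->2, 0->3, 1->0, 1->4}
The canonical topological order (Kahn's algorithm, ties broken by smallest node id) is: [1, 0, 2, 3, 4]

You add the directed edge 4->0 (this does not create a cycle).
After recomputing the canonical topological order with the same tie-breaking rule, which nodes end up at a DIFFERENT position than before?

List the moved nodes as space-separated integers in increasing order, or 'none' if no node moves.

Answer: 0 2 3 4

Derivation:
Old toposort: [1, 0, 2, 3, 4]
Added edge 4->0
Recompute Kahn (smallest-id tiebreak):
  initial in-degrees: [2, 0, 1, 1, 1]
  ready (indeg=0): [1]
  pop 1: indeg[0]->1; indeg[4]->0 | ready=[4] | order so far=[1]
  pop 4: indeg[0]->0 | ready=[0] | order so far=[1, 4]
  pop 0: indeg[2]->0; indeg[3]->0 | ready=[2, 3] | order so far=[1, 4, 0]
  pop 2: no out-edges | ready=[3] | order so far=[1, 4, 0, 2]
  pop 3: no out-edges | ready=[] | order so far=[1, 4, 0, 2, 3]
New canonical toposort: [1, 4, 0, 2, 3]
Compare positions:
  Node 0: index 1 -> 2 (moved)
  Node 1: index 0 -> 0 (same)
  Node 2: index 2 -> 3 (moved)
  Node 3: index 3 -> 4 (moved)
  Node 4: index 4 -> 1 (moved)
Nodes that changed position: 0 2 3 4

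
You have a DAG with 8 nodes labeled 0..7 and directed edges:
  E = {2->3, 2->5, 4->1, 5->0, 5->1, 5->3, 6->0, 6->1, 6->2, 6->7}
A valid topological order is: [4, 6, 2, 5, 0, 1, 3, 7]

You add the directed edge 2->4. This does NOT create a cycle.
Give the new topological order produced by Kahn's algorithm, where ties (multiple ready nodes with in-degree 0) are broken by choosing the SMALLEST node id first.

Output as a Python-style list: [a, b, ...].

Answer: [6, 2, 4, 5, 0, 1, 3, 7]

Derivation:
Old toposort: [4, 6, 2, 5, 0, 1, 3, 7]
Added edge: 2->4
Position of 2 (2) > position of 4 (0). Must reorder: 2 must now come before 4.
Run Kahn's algorithm (break ties by smallest node id):
  initial in-degrees: [2, 3, 1, 2, 1, 1, 0, 1]
  ready (indeg=0): [6]
  pop 6: indeg[0]->1; indeg[1]->2; indeg[2]->0; indeg[7]->0 | ready=[2, 7] | order so far=[6]
  pop 2: indeg[3]->1; indeg[4]->0; indeg[5]->0 | ready=[4, 5, 7] | order so far=[6, 2]
  pop 4: indeg[1]->1 | ready=[5, 7] | order so far=[6, 2, 4]
  pop 5: indeg[0]->0; indeg[1]->0; indeg[3]->0 | ready=[0, 1, 3, 7] | order so far=[6, 2, 4, 5]
  pop 0: no out-edges | ready=[1, 3, 7] | order so far=[6, 2, 4, 5, 0]
  pop 1: no out-edges | ready=[3, 7] | order so far=[6, 2, 4, 5, 0, 1]
  pop 3: no out-edges | ready=[7] | order so far=[6, 2, 4, 5, 0, 1, 3]
  pop 7: no out-edges | ready=[] | order so far=[6, 2, 4, 5, 0, 1, 3, 7]
  Result: [6, 2, 4, 5, 0, 1, 3, 7]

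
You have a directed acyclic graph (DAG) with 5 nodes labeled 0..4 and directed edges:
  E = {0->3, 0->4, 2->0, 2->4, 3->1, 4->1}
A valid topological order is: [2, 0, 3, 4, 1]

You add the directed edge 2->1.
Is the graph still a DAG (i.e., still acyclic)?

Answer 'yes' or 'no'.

Given toposort: [2, 0, 3, 4, 1]
Position of 2: index 0; position of 1: index 4
New edge 2->1: forward
Forward edge: respects the existing order. Still a DAG, same toposort still valid.
Still a DAG? yes

Answer: yes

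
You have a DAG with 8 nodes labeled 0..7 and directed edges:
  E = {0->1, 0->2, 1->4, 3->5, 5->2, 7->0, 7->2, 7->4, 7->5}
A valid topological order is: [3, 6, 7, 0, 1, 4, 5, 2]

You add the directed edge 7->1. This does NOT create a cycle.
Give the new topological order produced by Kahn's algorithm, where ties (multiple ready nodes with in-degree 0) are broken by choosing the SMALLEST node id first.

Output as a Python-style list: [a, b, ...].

Old toposort: [3, 6, 7, 0, 1, 4, 5, 2]
Added edge: 7->1
Position of 7 (2) < position of 1 (4). Old order still valid.
Run Kahn's algorithm (break ties by smallest node id):
  initial in-degrees: [1, 2, 3, 0, 2, 2, 0, 0]
  ready (indeg=0): [3, 6, 7]
  pop 3: indeg[5]->1 | ready=[6, 7] | order so far=[3]
  pop 6: no out-edges | ready=[7] | order so far=[3, 6]
  pop 7: indeg[0]->0; indeg[1]->1; indeg[2]->2; indeg[4]->1; indeg[5]->0 | ready=[0, 5] | order so far=[3, 6, 7]
  pop 0: indeg[1]->0; indeg[2]->1 | ready=[1, 5] | order so far=[3, 6, 7, 0]
  pop 1: indeg[4]->0 | ready=[4, 5] | order so far=[3, 6, 7, 0, 1]
  pop 4: no out-edges | ready=[5] | order so far=[3, 6, 7, 0, 1, 4]
  pop 5: indeg[2]->0 | ready=[2] | order so far=[3, 6, 7, 0, 1, 4, 5]
  pop 2: no out-edges | ready=[] | order so far=[3, 6, 7, 0, 1, 4, 5, 2]
  Result: [3, 6, 7, 0, 1, 4, 5, 2]

Answer: [3, 6, 7, 0, 1, 4, 5, 2]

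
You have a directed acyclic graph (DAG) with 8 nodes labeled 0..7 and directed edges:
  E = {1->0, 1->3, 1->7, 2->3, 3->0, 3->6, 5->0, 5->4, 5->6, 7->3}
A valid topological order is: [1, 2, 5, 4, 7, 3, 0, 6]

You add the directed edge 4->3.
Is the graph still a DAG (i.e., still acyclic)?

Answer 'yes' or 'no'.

Given toposort: [1, 2, 5, 4, 7, 3, 0, 6]
Position of 4: index 3; position of 3: index 5
New edge 4->3: forward
Forward edge: respects the existing order. Still a DAG, same toposort still valid.
Still a DAG? yes

Answer: yes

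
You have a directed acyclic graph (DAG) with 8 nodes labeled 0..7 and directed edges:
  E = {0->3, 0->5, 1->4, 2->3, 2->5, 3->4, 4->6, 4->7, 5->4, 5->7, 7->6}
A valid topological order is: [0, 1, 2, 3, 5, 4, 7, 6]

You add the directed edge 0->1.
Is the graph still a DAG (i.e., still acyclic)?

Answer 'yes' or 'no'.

Given toposort: [0, 1, 2, 3, 5, 4, 7, 6]
Position of 0: index 0; position of 1: index 1
New edge 0->1: forward
Forward edge: respects the existing order. Still a DAG, same toposort still valid.
Still a DAG? yes

Answer: yes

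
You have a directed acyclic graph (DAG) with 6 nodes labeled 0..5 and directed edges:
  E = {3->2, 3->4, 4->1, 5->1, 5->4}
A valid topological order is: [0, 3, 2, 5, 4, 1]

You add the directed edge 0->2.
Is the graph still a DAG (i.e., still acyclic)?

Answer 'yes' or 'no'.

Given toposort: [0, 3, 2, 5, 4, 1]
Position of 0: index 0; position of 2: index 2
New edge 0->2: forward
Forward edge: respects the existing order. Still a DAG, same toposort still valid.
Still a DAG? yes

Answer: yes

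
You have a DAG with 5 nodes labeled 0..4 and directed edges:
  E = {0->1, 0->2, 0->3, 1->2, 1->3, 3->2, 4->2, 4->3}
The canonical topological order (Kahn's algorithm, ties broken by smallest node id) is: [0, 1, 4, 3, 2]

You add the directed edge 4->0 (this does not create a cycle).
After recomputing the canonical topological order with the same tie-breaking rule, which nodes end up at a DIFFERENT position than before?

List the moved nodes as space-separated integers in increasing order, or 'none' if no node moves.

Answer: 0 1 4

Derivation:
Old toposort: [0, 1, 4, 3, 2]
Added edge 4->0
Recompute Kahn (smallest-id tiebreak):
  initial in-degrees: [1, 1, 4, 3, 0]
  ready (indeg=0): [4]
  pop 4: indeg[0]->0; indeg[2]->3; indeg[3]->2 | ready=[0] | order so far=[4]
  pop 0: indeg[1]->0; indeg[2]->2; indeg[3]->1 | ready=[1] | order so far=[4, 0]
  pop 1: indeg[2]->1; indeg[3]->0 | ready=[3] | order so far=[4, 0, 1]
  pop 3: indeg[2]->0 | ready=[2] | order so far=[4, 0, 1, 3]
  pop 2: no out-edges | ready=[] | order so far=[4, 0, 1, 3, 2]
New canonical toposort: [4, 0, 1, 3, 2]
Compare positions:
  Node 0: index 0 -> 1 (moved)
  Node 1: index 1 -> 2 (moved)
  Node 2: index 4 -> 4 (same)
  Node 3: index 3 -> 3 (same)
  Node 4: index 2 -> 0 (moved)
Nodes that changed position: 0 1 4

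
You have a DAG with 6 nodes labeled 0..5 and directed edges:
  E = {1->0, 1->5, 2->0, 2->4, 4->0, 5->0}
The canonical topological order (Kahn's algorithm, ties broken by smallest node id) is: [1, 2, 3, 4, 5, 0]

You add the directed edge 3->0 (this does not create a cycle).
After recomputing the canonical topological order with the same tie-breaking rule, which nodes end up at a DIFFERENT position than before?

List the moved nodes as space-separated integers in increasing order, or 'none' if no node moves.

Answer: none

Derivation:
Old toposort: [1, 2, 3, 4, 5, 0]
Added edge 3->0
Recompute Kahn (smallest-id tiebreak):
  initial in-degrees: [5, 0, 0, 0, 1, 1]
  ready (indeg=0): [1, 2, 3]
  pop 1: indeg[0]->4; indeg[5]->0 | ready=[2, 3, 5] | order so far=[1]
  pop 2: indeg[0]->3; indeg[4]->0 | ready=[3, 4, 5] | order so far=[1, 2]
  pop 3: indeg[0]->2 | ready=[4, 5] | order so far=[1, 2, 3]
  pop 4: indeg[0]->1 | ready=[5] | order so far=[1, 2, 3, 4]
  pop 5: indeg[0]->0 | ready=[0] | order so far=[1, 2, 3, 4, 5]
  pop 0: no out-edges | ready=[] | order so far=[1, 2, 3, 4, 5, 0]
New canonical toposort: [1, 2, 3, 4, 5, 0]
Compare positions:
  Node 0: index 5 -> 5 (same)
  Node 1: index 0 -> 0 (same)
  Node 2: index 1 -> 1 (same)
  Node 3: index 2 -> 2 (same)
  Node 4: index 3 -> 3 (same)
  Node 5: index 4 -> 4 (same)
Nodes that changed position: none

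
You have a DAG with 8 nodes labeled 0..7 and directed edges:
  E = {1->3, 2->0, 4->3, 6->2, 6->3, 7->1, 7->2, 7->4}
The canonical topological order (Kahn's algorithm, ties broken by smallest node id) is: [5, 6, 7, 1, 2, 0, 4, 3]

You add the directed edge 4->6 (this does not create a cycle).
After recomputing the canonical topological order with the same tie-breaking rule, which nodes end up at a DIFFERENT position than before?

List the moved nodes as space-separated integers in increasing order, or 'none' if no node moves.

Answer: 0 1 2 4 6 7

Derivation:
Old toposort: [5, 6, 7, 1, 2, 0, 4, 3]
Added edge 4->6
Recompute Kahn (smallest-id tiebreak):
  initial in-degrees: [1, 1, 2, 3, 1, 0, 1, 0]
  ready (indeg=0): [5, 7]
  pop 5: no out-edges | ready=[7] | order so far=[5]
  pop 7: indeg[1]->0; indeg[2]->1; indeg[4]->0 | ready=[1, 4] | order so far=[5, 7]
  pop 1: indeg[3]->2 | ready=[4] | order so far=[5, 7, 1]
  pop 4: indeg[3]->1; indeg[6]->0 | ready=[6] | order so far=[5, 7, 1, 4]
  pop 6: indeg[2]->0; indeg[3]->0 | ready=[2, 3] | order so far=[5, 7, 1, 4, 6]
  pop 2: indeg[0]->0 | ready=[0, 3] | order so far=[5, 7, 1, 4, 6, 2]
  pop 0: no out-edges | ready=[3] | order so far=[5, 7, 1, 4, 6, 2, 0]
  pop 3: no out-edges | ready=[] | order so far=[5, 7, 1, 4, 6, 2, 0, 3]
New canonical toposort: [5, 7, 1, 4, 6, 2, 0, 3]
Compare positions:
  Node 0: index 5 -> 6 (moved)
  Node 1: index 3 -> 2 (moved)
  Node 2: index 4 -> 5 (moved)
  Node 3: index 7 -> 7 (same)
  Node 4: index 6 -> 3 (moved)
  Node 5: index 0 -> 0 (same)
  Node 6: index 1 -> 4 (moved)
  Node 7: index 2 -> 1 (moved)
Nodes that changed position: 0 1 2 4 6 7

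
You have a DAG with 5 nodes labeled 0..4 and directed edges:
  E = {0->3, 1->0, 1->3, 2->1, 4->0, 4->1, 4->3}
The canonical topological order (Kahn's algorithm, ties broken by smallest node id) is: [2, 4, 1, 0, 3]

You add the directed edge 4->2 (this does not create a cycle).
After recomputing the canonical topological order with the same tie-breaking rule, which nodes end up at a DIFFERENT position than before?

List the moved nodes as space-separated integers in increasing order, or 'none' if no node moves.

Old toposort: [2, 4, 1, 0, 3]
Added edge 4->2
Recompute Kahn (smallest-id tiebreak):
  initial in-degrees: [2, 2, 1, 3, 0]
  ready (indeg=0): [4]
  pop 4: indeg[0]->1; indeg[1]->1; indeg[2]->0; indeg[3]->2 | ready=[2] | order so far=[4]
  pop 2: indeg[1]->0 | ready=[1] | order so far=[4, 2]
  pop 1: indeg[0]->0; indeg[3]->1 | ready=[0] | order so far=[4, 2, 1]
  pop 0: indeg[3]->0 | ready=[3] | order so far=[4, 2, 1, 0]
  pop 3: no out-edges | ready=[] | order so far=[4, 2, 1, 0, 3]
New canonical toposort: [4, 2, 1, 0, 3]
Compare positions:
  Node 0: index 3 -> 3 (same)
  Node 1: index 2 -> 2 (same)
  Node 2: index 0 -> 1 (moved)
  Node 3: index 4 -> 4 (same)
  Node 4: index 1 -> 0 (moved)
Nodes that changed position: 2 4

Answer: 2 4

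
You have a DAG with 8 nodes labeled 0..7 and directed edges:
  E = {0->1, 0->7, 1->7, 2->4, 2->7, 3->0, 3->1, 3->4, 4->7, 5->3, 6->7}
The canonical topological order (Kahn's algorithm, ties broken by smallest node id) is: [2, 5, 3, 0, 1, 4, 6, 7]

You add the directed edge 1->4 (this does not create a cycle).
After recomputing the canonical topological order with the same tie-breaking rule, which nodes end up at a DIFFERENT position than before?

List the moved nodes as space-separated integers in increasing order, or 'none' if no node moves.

Answer: none

Derivation:
Old toposort: [2, 5, 3, 0, 1, 4, 6, 7]
Added edge 1->4
Recompute Kahn (smallest-id tiebreak):
  initial in-degrees: [1, 2, 0, 1, 3, 0, 0, 5]
  ready (indeg=0): [2, 5, 6]
  pop 2: indeg[4]->2; indeg[7]->4 | ready=[5, 6] | order so far=[2]
  pop 5: indeg[3]->0 | ready=[3, 6] | order so far=[2, 5]
  pop 3: indeg[0]->0; indeg[1]->1; indeg[4]->1 | ready=[0, 6] | order so far=[2, 5, 3]
  pop 0: indeg[1]->0; indeg[7]->3 | ready=[1, 6] | order so far=[2, 5, 3, 0]
  pop 1: indeg[4]->0; indeg[7]->2 | ready=[4, 6] | order so far=[2, 5, 3, 0, 1]
  pop 4: indeg[7]->1 | ready=[6] | order so far=[2, 5, 3, 0, 1, 4]
  pop 6: indeg[7]->0 | ready=[7] | order so far=[2, 5, 3, 0, 1, 4, 6]
  pop 7: no out-edges | ready=[] | order so far=[2, 5, 3, 0, 1, 4, 6, 7]
New canonical toposort: [2, 5, 3, 0, 1, 4, 6, 7]
Compare positions:
  Node 0: index 3 -> 3 (same)
  Node 1: index 4 -> 4 (same)
  Node 2: index 0 -> 0 (same)
  Node 3: index 2 -> 2 (same)
  Node 4: index 5 -> 5 (same)
  Node 5: index 1 -> 1 (same)
  Node 6: index 6 -> 6 (same)
  Node 7: index 7 -> 7 (same)
Nodes that changed position: none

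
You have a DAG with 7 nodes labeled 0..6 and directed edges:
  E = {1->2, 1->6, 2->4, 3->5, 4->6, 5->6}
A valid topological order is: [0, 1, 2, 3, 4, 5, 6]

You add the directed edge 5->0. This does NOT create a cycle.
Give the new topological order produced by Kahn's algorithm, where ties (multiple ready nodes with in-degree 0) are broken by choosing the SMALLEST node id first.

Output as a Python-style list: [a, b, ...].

Old toposort: [0, 1, 2, 3, 4, 5, 6]
Added edge: 5->0
Position of 5 (5) > position of 0 (0). Must reorder: 5 must now come before 0.
Run Kahn's algorithm (break ties by smallest node id):
  initial in-degrees: [1, 0, 1, 0, 1, 1, 3]
  ready (indeg=0): [1, 3]
  pop 1: indeg[2]->0; indeg[6]->2 | ready=[2, 3] | order so far=[1]
  pop 2: indeg[4]->0 | ready=[3, 4] | order so far=[1, 2]
  pop 3: indeg[5]->0 | ready=[4, 5] | order so far=[1, 2, 3]
  pop 4: indeg[6]->1 | ready=[5] | order so far=[1, 2, 3, 4]
  pop 5: indeg[0]->0; indeg[6]->0 | ready=[0, 6] | order so far=[1, 2, 3, 4, 5]
  pop 0: no out-edges | ready=[6] | order so far=[1, 2, 3, 4, 5, 0]
  pop 6: no out-edges | ready=[] | order so far=[1, 2, 3, 4, 5, 0, 6]
  Result: [1, 2, 3, 4, 5, 0, 6]

Answer: [1, 2, 3, 4, 5, 0, 6]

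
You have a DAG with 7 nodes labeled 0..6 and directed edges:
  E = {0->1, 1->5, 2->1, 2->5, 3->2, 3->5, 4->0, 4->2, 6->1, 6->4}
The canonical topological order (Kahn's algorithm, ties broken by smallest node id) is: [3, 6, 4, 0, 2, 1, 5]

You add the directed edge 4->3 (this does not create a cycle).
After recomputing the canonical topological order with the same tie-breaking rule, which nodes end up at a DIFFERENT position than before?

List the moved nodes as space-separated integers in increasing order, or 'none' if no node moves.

Answer: 0 3 4 6

Derivation:
Old toposort: [3, 6, 4, 0, 2, 1, 5]
Added edge 4->3
Recompute Kahn (smallest-id tiebreak):
  initial in-degrees: [1, 3, 2, 1, 1, 3, 0]
  ready (indeg=0): [6]
  pop 6: indeg[1]->2; indeg[4]->0 | ready=[4] | order so far=[6]
  pop 4: indeg[0]->0; indeg[2]->1; indeg[3]->0 | ready=[0, 3] | order so far=[6, 4]
  pop 0: indeg[1]->1 | ready=[3] | order so far=[6, 4, 0]
  pop 3: indeg[2]->0; indeg[5]->2 | ready=[2] | order so far=[6, 4, 0, 3]
  pop 2: indeg[1]->0; indeg[5]->1 | ready=[1] | order so far=[6, 4, 0, 3, 2]
  pop 1: indeg[5]->0 | ready=[5] | order so far=[6, 4, 0, 3, 2, 1]
  pop 5: no out-edges | ready=[] | order so far=[6, 4, 0, 3, 2, 1, 5]
New canonical toposort: [6, 4, 0, 3, 2, 1, 5]
Compare positions:
  Node 0: index 3 -> 2 (moved)
  Node 1: index 5 -> 5 (same)
  Node 2: index 4 -> 4 (same)
  Node 3: index 0 -> 3 (moved)
  Node 4: index 2 -> 1 (moved)
  Node 5: index 6 -> 6 (same)
  Node 6: index 1 -> 0 (moved)
Nodes that changed position: 0 3 4 6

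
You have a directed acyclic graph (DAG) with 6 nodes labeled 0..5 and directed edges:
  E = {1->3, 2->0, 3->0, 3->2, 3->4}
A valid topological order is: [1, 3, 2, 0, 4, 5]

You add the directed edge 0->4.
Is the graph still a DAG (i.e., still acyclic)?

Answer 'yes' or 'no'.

Given toposort: [1, 3, 2, 0, 4, 5]
Position of 0: index 3; position of 4: index 4
New edge 0->4: forward
Forward edge: respects the existing order. Still a DAG, same toposort still valid.
Still a DAG? yes

Answer: yes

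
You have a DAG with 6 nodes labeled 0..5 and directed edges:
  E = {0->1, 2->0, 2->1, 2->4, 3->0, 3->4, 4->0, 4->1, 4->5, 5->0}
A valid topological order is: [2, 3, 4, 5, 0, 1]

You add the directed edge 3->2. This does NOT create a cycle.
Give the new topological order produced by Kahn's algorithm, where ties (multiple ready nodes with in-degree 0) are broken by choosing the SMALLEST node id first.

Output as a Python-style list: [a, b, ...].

Old toposort: [2, 3, 4, 5, 0, 1]
Added edge: 3->2
Position of 3 (1) > position of 2 (0). Must reorder: 3 must now come before 2.
Run Kahn's algorithm (break ties by smallest node id):
  initial in-degrees: [4, 3, 1, 0, 2, 1]
  ready (indeg=0): [3]
  pop 3: indeg[0]->3; indeg[2]->0; indeg[4]->1 | ready=[2] | order so far=[3]
  pop 2: indeg[0]->2; indeg[1]->2; indeg[4]->0 | ready=[4] | order so far=[3, 2]
  pop 4: indeg[0]->1; indeg[1]->1; indeg[5]->0 | ready=[5] | order so far=[3, 2, 4]
  pop 5: indeg[0]->0 | ready=[0] | order so far=[3, 2, 4, 5]
  pop 0: indeg[1]->0 | ready=[1] | order so far=[3, 2, 4, 5, 0]
  pop 1: no out-edges | ready=[] | order so far=[3, 2, 4, 5, 0, 1]
  Result: [3, 2, 4, 5, 0, 1]

Answer: [3, 2, 4, 5, 0, 1]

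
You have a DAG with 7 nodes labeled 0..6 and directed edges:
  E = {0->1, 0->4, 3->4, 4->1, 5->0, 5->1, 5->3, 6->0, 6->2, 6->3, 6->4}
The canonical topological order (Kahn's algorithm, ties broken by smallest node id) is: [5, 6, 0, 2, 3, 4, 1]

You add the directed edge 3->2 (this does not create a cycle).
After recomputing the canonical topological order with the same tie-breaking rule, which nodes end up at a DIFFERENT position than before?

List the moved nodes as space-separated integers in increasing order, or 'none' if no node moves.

Answer: 2 3

Derivation:
Old toposort: [5, 6, 0, 2, 3, 4, 1]
Added edge 3->2
Recompute Kahn (smallest-id tiebreak):
  initial in-degrees: [2, 3, 2, 2, 3, 0, 0]
  ready (indeg=0): [5, 6]
  pop 5: indeg[0]->1; indeg[1]->2; indeg[3]->1 | ready=[6] | order so far=[5]
  pop 6: indeg[0]->0; indeg[2]->1; indeg[3]->0; indeg[4]->2 | ready=[0, 3] | order so far=[5, 6]
  pop 0: indeg[1]->1; indeg[4]->1 | ready=[3] | order so far=[5, 6, 0]
  pop 3: indeg[2]->0; indeg[4]->0 | ready=[2, 4] | order so far=[5, 6, 0, 3]
  pop 2: no out-edges | ready=[4] | order so far=[5, 6, 0, 3, 2]
  pop 4: indeg[1]->0 | ready=[1] | order so far=[5, 6, 0, 3, 2, 4]
  pop 1: no out-edges | ready=[] | order so far=[5, 6, 0, 3, 2, 4, 1]
New canonical toposort: [5, 6, 0, 3, 2, 4, 1]
Compare positions:
  Node 0: index 2 -> 2 (same)
  Node 1: index 6 -> 6 (same)
  Node 2: index 3 -> 4 (moved)
  Node 3: index 4 -> 3 (moved)
  Node 4: index 5 -> 5 (same)
  Node 5: index 0 -> 0 (same)
  Node 6: index 1 -> 1 (same)
Nodes that changed position: 2 3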